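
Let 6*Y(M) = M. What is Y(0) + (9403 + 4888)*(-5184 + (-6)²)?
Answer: -73570068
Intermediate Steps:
Y(M) = M/6
Y(0) + (9403 + 4888)*(-5184 + (-6)²) = (⅙)*0 + (9403 + 4888)*(-5184 + (-6)²) = 0 + 14291*(-5184 + 36) = 0 + 14291*(-5148) = 0 - 73570068 = -73570068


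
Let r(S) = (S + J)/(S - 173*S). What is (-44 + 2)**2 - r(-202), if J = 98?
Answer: 7661065/4343 ≈ 1764.0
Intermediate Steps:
r(S) = -(98 + S)/(172*S) (r(S) = (S + 98)/(S - 173*S) = (98 + S)/((-172*S)) = (98 + S)*(-1/(172*S)) = -(98 + S)/(172*S))
(-44 + 2)**2 - r(-202) = (-44 + 2)**2 - (-98 - 1*(-202))/(172*(-202)) = (-42)**2 - (-1)*(-98 + 202)/(172*202) = 1764 - (-1)*104/(172*202) = 1764 - 1*(-13/4343) = 1764 + 13/4343 = 7661065/4343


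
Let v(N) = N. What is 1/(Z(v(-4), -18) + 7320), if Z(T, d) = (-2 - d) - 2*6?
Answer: 1/7324 ≈ 0.00013654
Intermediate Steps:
Z(T, d) = -14 - d (Z(T, d) = (-2 - d) - 12 = -14 - d)
1/(Z(v(-4), -18) + 7320) = 1/((-14 - 1*(-18)) + 7320) = 1/((-14 + 18) + 7320) = 1/(4 + 7320) = 1/7324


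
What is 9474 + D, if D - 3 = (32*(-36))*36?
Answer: -31995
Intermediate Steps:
D = -41469 (D = 3 + (32*(-36))*36 = 3 - 1152*36 = 3 - 41472 = -41469)
9474 + D = 9474 - 41469 = -31995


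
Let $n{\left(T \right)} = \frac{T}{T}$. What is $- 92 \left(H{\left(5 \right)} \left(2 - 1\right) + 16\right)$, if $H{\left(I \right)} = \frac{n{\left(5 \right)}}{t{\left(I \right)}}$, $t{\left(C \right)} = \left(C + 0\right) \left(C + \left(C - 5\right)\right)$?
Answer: $- \frac{36892}{25} \approx -1475.7$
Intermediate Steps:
$n{\left(T \right)} = 1$
$t{\left(C \right)} = C \left(-5 + 2 C\right)$ ($t{\left(C \right)} = C \left(C + \left(-5 + C\right)\right) = C \left(-5 + 2 C\right)$)
$H{\left(I \right)} = \frac{1}{I \left(-5 + 2 I\right)}$ ($H{\left(I \right)} = 1 \frac{1}{I \left(-5 + 2 I\right)} = \frac{1}{I \left(-5 + 2 I\right)}$)
$- 92 \left(H{\left(5 \right)} \left(2 - 1\right) + 16\right) = - 92 \left(\frac{1}{5 \left(-5 + 2 \cdot 5\right)} \left(2 - 1\right) + 16\right) = - 92 \left(\frac{1}{5 \left(-5 + 10\right)} 1 + 16\right) = - 92 \left(\frac{1}{5 \cdot 5} \cdot 1 + 16\right) = - 92 \left(\frac{1}{5} \cdot \frac{1}{5} \cdot 1 + 16\right) = - 92 \left(\frac{1}{25} \cdot 1 + 16\right) = - 92 \left(\frac{1}{25} + 16\right) = \left(-92\right) \frac{401}{25} = - \frac{36892}{25}$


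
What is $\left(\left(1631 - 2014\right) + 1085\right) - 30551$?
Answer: $-29849$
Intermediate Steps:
$\left(\left(1631 - 2014\right) + 1085\right) - 30551 = \left(-383 + 1085\right) - 30551 = 702 - 30551 = -29849$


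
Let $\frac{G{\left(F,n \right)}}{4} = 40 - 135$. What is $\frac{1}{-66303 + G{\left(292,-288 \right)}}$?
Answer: $- \frac{1}{66683} \approx -1.4996 \cdot 10^{-5}$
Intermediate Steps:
$G{\left(F,n \right)} = -380$ ($G{\left(F,n \right)} = 4 \left(40 - 135\right) = 4 \left(-95\right) = -380$)
$\frac{1}{-66303 + G{\left(292,-288 \right)}} = \frac{1}{-66303 - 380} = \frac{1}{-66683} = - \frac{1}{66683}$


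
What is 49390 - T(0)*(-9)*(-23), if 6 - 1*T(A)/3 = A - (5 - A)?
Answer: 42559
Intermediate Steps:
T(A) = 33 - 6*A (T(A) = 18 - 3*(A - (5 - A)) = 18 - 3*(A + (-5 + A)) = 18 - 3*(-5 + 2*A) = 18 + (15 - 6*A) = 33 - 6*A)
49390 - T(0)*(-9)*(-23) = 49390 - (33 - 6*0)*(-9)*(-23) = 49390 - (33 + 0)*(-9)*(-23) = 49390 - 33*(-9)*(-23) = 49390 - (-297)*(-23) = 49390 - 1*6831 = 49390 - 6831 = 42559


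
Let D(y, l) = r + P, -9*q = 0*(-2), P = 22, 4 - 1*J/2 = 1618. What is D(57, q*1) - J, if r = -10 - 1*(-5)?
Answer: 3245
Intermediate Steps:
J = -3228 (J = 8 - 2*1618 = 8 - 3236 = -3228)
r = -5 (r = -10 + 5 = -5)
q = 0 (q = -0*(-2) = -⅑*0 = 0)
D(y, l) = 17 (D(y, l) = -5 + 22 = 17)
D(57, q*1) - J = 17 - 1*(-3228) = 17 + 3228 = 3245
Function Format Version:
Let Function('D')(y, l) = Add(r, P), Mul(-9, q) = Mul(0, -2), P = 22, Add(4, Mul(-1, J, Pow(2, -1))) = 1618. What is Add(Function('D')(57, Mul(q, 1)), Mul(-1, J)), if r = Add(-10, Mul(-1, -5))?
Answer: 3245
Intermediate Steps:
J = -3228 (J = Add(8, Mul(-2, 1618)) = Add(8, -3236) = -3228)
r = -5 (r = Add(-10, 5) = -5)
q = 0 (q = Mul(Rational(-1, 9), Mul(0, -2)) = Mul(Rational(-1, 9), 0) = 0)
Function('D')(y, l) = 17 (Function('D')(y, l) = Add(-5, 22) = 17)
Add(Function('D')(57, Mul(q, 1)), Mul(-1, J)) = Add(17, Mul(-1, -3228)) = Add(17, 3228) = 3245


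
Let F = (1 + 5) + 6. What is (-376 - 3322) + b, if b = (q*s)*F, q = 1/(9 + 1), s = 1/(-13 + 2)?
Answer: -203396/55 ≈ -3698.1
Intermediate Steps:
s = -1/11 (s = 1/(-11) = -1/11 ≈ -0.090909)
q = ⅒ (q = 1/10 = ⅒ ≈ 0.10000)
F = 12 (F = 6 + 6 = 12)
b = -6/55 (b = ((⅒)*(-1/11))*12 = -1/110*12 = -6/55 ≈ -0.10909)
(-376 - 3322) + b = (-376 - 3322) - 6/55 = -3698 - 6/55 = -203396/55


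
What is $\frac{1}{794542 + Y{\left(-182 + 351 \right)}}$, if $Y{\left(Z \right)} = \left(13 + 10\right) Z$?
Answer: $\frac{1}{798429} \approx 1.2525 \cdot 10^{-6}$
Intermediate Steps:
$Y{\left(Z \right)} = 23 Z$
$\frac{1}{794542 + Y{\left(-182 + 351 \right)}} = \frac{1}{794542 + 23 \left(-182 + 351\right)} = \frac{1}{794542 + 23 \cdot 169} = \frac{1}{794542 + 3887} = \frac{1}{798429}$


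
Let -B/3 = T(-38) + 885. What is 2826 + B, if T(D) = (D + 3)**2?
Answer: -3504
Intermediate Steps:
T(D) = (3 + D)**2
B = -6330 (B = -3*((3 - 38)**2 + 885) = -3*((-35)**2 + 885) = -3*(1225 + 885) = -3*2110 = -6330)
2826 + B = 2826 - 6330 = -3504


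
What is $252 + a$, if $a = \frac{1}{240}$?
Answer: $\frac{60481}{240} \approx 252.0$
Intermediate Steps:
$a = \frac{1}{240} \approx 0.0041667$
$252 + a = 252 + \frac{1}{240} = \frac{60481}{240}$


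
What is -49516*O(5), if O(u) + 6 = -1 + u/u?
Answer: 297096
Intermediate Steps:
O(u) = -6 (O(u) = -6 + (-1 + u/u) = -6 + (-1 + 1) = -6 + 0 = -6)
-49516*O(5) = -49516*(-6) = 297096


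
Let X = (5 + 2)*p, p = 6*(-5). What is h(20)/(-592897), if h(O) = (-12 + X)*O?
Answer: 4440/592897 ≈ 0.0074887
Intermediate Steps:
p = -30
X = -210 (X = (5 + 2)*(-30) = 7*(-30) = -210)
h(O) = -222*O (h(O) = (-12 - 210)*O = -222*O)
h(20)/(-592897) = -222*20/(-592897) = -4440*(-1/592897) = 4440/592897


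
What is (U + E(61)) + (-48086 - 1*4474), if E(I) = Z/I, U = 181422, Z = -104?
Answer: 7860478/61 ≈ 1.2886e+5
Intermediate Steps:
E(I) = -104/I
(U + E(61)) + (-48086 - 1*4474) = (181422 - 104/61) + (-48086 - 1*4474) = (181422 - 104*1/61) + (-48086 - 4474) = (181422 - 104/61) - 52560 = 11066638/61 - 52560 = 7860478/61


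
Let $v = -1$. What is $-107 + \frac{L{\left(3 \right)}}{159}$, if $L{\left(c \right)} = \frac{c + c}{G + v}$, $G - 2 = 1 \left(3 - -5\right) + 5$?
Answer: $- \frac{39696}{371} \approx -107.0$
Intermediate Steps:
$G = 15$ ($G = 2 + \left(1 \left(3 - -5\right) + 5\right) = 2 + \left(1 \left(3 + 5\right) + 5\right) = 2 + \left(1 \cdot 8 + 5\right) = 2 + \left(8 + 5\right) = 2 + 13 = 15$)
$L{\left(c \right)} = \frac{c}{7}$ ($L{\left(c \right)} = \frac{c + c}{15 - 1} = \frac{2 c}{14} = 2 c \frac{1}{14} = \frac{c}{7}$)
$-107 + \frac{L{\left(3 \right)}}{159} = -107 + \frac{\frac{1}{7} \cdot 3}{159} = -107 + \frac{3}{7} \cdot \frac{1}{159} = -107 + \frac{1}{371} = - \frac{39696}{371}$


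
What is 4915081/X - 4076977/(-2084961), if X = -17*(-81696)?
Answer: 1767776479745/321740061728 ≈ 5.4944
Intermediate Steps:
X = 1388832
4915081/X - 4076977/(-2084961) = 4915081/1388832 - 4076977/(-2084961) = 4915081*(1/1388832) - 4076977*(-1/2084961) = 4915081/1388832 + 4076977/2084961 = 1767776479745/321740061728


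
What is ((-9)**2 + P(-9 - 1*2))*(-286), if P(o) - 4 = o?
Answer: -21164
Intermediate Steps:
P(o) = 4 + o
((-9)**2 + P(-9 - 1*2))*(-286) = ((-9)**2 + (4 + (-9 - 1*2)))*(-286) = (81 + (4 + (-9 - 2)))*(-286) = (81 + (4 - 11))*(-286) = (81 - 7)*(-286) = 74*(-286) = -21164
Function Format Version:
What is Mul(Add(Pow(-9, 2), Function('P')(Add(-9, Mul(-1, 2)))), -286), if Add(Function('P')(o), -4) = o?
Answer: -21164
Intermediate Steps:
Function('P')(o) = Add(4, o)
Mul(Add(Pow(-9, 2), Function('P')(Add(-9, Mul(-1, 2)))), -286) = Mul(Add(Pow(-9, 2), Add(4, Add(-9, Mul(-1, 2)))), -286) = Mul(Add(81, Add(4, Add(-9, -2))), -286) = Mul(Add(81, Add(4, -11)), -286) = Mul(Add(81, -7), -286) = Mul(74, -286) = -21164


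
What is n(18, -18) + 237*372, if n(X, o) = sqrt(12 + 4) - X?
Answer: 88150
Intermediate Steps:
n(X, o) = 4 - X (n(X, o) = sqrt(16) - X = 4 - X)
n(18, -18) + 237*372 = (4 - 1*18) + 237*372 = (4 - 18) + 88164 = -14 + 88164 = 88150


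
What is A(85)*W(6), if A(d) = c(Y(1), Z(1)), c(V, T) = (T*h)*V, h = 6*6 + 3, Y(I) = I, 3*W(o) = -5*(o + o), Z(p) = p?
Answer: -780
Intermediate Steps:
W(o) = -10*o/3 (W(o) = (-5*(o + o))/3 = (-10*o)/3 = -10*o/3)
h = 39 (h = 36 + 3 = 39)
c(V, T) = 39*T*V (c(V, T) = (T*39)*V = (39*T)*V = 39*T*V)
A(d) = 39 (A(d) = 39*1*1 = 39)
A(85)*W(6) = 39*(-10/3*6) = 39*(-20) = -780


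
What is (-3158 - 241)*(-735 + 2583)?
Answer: -6281352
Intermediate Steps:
(-3158 - 241)*(-735 + 2583) = -3399*1848 = -6281352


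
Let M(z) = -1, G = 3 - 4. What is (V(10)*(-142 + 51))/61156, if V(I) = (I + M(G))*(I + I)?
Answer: -4095/15289 ≈ -0.26784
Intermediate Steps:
G = -1
V(I) = 2*I*(-1 + I) (V(I) = (I - 1)*(I + I) = (-1 + I)*(2*I) = 2*I*(-1 + I))
(V(10)*(-142 + 51))/61156 = ((2*10*(-1 + 10))*(-142 + 51))/61156 = ((2*10*9)*(-91))*(1/61156) = (180*(-91))*(1/61156) = -16380*1/61156 = -4095/15289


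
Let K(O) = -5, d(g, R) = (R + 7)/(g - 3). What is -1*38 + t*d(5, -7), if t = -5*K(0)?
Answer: -38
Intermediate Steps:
d(g, R) = (7 + R)/(-3 + g)
t = 25 (t = -5*(-5) = 25)
-1*38 + t*d(5, -7) = -1*38 + 25*((7 - 7)/(-3 + 5)) = -38 + 25*(0/2) = -38 + 25*((1/2)*0) = -38 + 25*0 = -38 + 0 = -38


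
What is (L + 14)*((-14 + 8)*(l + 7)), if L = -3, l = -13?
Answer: 396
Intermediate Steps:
(L + 14)*((-14 + 8)*(l + 7)) = (-3 + 14)*((-14 + 8)*(-13 + 7)) = 11*(-6*(-6)) = 11*36 = 396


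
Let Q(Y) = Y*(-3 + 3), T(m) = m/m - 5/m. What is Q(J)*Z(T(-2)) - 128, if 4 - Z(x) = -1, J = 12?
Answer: -128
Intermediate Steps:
T(m) = 1 - 5/m
Z(x) = 5 (Z(x) = 4 - 1*(-1) = 4 + 1 = 5)
Q(Y) = 0 (Q(Y) = Y*0 = 0)
Q(J)*Z(T(-2)) - 128 = 0*5 - 128 = 0 - 128 = -128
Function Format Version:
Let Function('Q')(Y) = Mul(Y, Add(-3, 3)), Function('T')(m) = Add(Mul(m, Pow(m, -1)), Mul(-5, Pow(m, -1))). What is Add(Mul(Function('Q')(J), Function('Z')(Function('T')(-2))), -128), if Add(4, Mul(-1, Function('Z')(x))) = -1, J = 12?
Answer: -128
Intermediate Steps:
Function('T')(m) = Add(1, Mul(-5, Pow(m, -1)))
Function('Z')(x) = 5 (Function('Z')(x) = Add(4, Mul(-1, -1)) = Add(4, 1) = 5)
Function('Q')(Y) = 0 (Function('Q')(Y) = Mul(Y, 0) = 0)
Add(Mul(Function('Q')(J), Function('Z')(Function('T')(-2))), -128) = Add(Mul(0, 5), -128) = Add(0, -128) = -128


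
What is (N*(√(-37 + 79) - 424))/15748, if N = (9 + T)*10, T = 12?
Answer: -22260/3937 + 105*√42/7874 ≈ -5.5676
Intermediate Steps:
N = 210 (N = (9 + 12)*10 = 21*10 = 210)
(N*(√(-37 + 79) - 424))/15748 = (210*(√(-37 + 79) - 424))/15748 = (210*(√42 - 424))*(1/15748) = (210*(-424 + √42))*(1/15748) = (-89040 + 210*√42)*(1/15748) = -22260/3937 + 105*√42/7874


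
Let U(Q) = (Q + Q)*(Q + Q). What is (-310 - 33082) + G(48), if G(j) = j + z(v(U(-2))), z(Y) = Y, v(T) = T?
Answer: -33328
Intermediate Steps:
U(Q) = 4*Q² (U(Q) = (2*Q)*(2*Q) = 4*Q²)
G(j) = 16 + j (G(j) = j + 4*(-2)² = j + 4*4 = j + 16 = 16 + j)
(-310 - 33082) + G(48) = (-310 - 33082) + (16 + 48) = -33392 + 64 = -33328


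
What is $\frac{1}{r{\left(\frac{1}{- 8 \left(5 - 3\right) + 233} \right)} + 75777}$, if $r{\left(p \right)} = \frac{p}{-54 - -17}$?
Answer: $\frac{8029}{608413532} \approx 1.3197 \cdot 10^{-5}$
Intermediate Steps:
$r{\left(p \right)} = - \frac{p}{37}$ ($r{\left(p \right)} = \frac{p}{-54 + 17} = \frac{p}{-37} = p \left(- \frac{1}{37}\right) = - \frac{p}{37}$)
$\frac{1}{r{\left(\frac{1}{- 8 \left(5 - 3\right) + 233} \right)} + 75777} = \frac{1}{- \frac{1}{37 \left(- 8 \left(5 - 3\right) + 233\right)} + 75777} = \frac{1}{- \frac{1}{37 \left(\left(-8\right) 2 + 233\right)} + 75777} = \frac{1}{- \frac{1}{37 \left(-16 + 233\right)} + 75777} = \frac{1}{- \frac{1}{37 \cdot 217} + 75777} = \frac{1}{\left(- \frac{1}{37}\right) \frac{1}{217} + 75777} = \frac{1}{- \frac{1}{8029} + 75777} = \frac{1}{\frac{608413532}{8029}} = \frac{8029}{608413532}$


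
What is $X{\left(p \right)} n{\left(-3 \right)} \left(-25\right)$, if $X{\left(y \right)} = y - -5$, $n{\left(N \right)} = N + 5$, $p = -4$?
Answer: $-50$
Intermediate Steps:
$n{\left(N \right)} = 5 + N$
$X{\left(y \right)} = 5 + y$ ($X{\left(y \right)} = y + 5 = 5 + y$)
$X{\left(p \right)} n{\left(-3 \right)} \left(-25\right) = \left(5 - 4\right) \left(5 - 3\right) \left(-25\right) = 1 \cdot 2 \left(-25\right) = 2 \left(-25\right) = -50$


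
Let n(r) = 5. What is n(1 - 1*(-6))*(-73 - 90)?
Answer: -815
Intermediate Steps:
n(1 - 1*(-6))*(-73 - 90) = 5*(-73 - 90) = 5*(-163) = -815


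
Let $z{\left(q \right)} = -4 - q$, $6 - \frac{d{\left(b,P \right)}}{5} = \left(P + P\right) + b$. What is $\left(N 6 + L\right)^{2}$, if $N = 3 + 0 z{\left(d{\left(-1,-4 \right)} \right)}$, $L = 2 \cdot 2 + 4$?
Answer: $676$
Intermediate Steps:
$d{\left(b,P \right)} = 30 - 10 P - 5 b$ ($d{\left(b,P \right)} = 30 - 5 \left(\left(P + P\right) + b\right) = 30 - 5 \left(2 P + b\right) = 30 - 5 \left(b + 2 P\right) = 30 - \left(5 b + 10 P\right) = 30 - 10 P - 5 b$)
$L = 8$ ($L = 4 + 4 = 8$)
$N = 3$ ($N = 3 + 0 \left(-4 - \left(30 - -40 - -5\right)\right) = 3 + 0 \left(-4 - \left(30 + 40 + 5\right)\right) = 3 + 0 \left(-4 - 75\right) = 3 + 0 \left(-79\right) = 3 + 0 = 3$)
$\left(N 6 + L\right)^{2} = \left(3 \cdot 6 + 8\right)^{2} = \left(18 + 8\right)^{2} = 26^{2} = 676$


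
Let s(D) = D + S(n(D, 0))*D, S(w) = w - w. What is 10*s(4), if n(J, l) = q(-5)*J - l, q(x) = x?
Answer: 40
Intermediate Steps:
n(J, l) = -l - 5*J (n(J, l) = -5*J - l = -l - 5*J)
S(w) = 0
s(D) = D (s(D) = D + 0*D = D + 0 = D)
10*s(4) = 10*4 = 40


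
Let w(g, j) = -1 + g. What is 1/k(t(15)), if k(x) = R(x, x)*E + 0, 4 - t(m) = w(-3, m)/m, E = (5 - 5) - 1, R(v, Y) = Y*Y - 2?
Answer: -225/3646 ≈ -0.061711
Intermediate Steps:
R(v, Y) = -2 + Y**2 (R(v, Y) = Y**2 - 2 = -2 + Y**2)
E = -1 (E = 0 - 1 = -1)
t(m) = 4 + 4/m (t(m) = 4 - (-1 - 3)/m = 4 - (-4)/m = 4 + 4/m)
k(x) = 2 - x**2 (k(x) = (-2 + x**2)*(-1) + 0 = (2 - x**2) + 0 = 2 - x**2)
1/k(t(15)) = 1/(2 - (4 + 4/15)**2) = 1/(2 - (64/15)**2) = 1/(2 - 1*4096/225) = 1/(2 - 4096/225) = 1/(-3646/225) = -225/3646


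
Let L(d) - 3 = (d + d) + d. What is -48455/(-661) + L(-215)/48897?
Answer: 789626591/10773639 ≈ 73.292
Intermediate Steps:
L(d) = 3 + 3*d (L(d) = 3 + ((d + d) + d) = 3 + (2*d + d) = 3 + 3*d)
-48455/(-661) + L(-215)/48897 = -48455/(-661) + (3 + 3*(-215))/48897 = -48455*(-1/661) + (3 - 645)*(1/48897) = 48455/661 - 642*1/48897 = 48455/661 - 214/16299 = 789626591/10773639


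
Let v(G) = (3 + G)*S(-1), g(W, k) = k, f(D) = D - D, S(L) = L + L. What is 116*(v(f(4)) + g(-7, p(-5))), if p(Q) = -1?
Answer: -812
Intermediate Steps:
S(L) = 2*L
f(D) = 0
v(G) = -6 - 2*G (v(G) = (3 + G)*(2*(-1)) = (3 + G)*(-2) = -6 - 2*G)
116*(v(f(4)) + g(-7, p(-5))) = 116*((-6 - 2*0) - 1) = 116*((-6 + 0) - 1) = 116*(-6 - 1) = 116*(-7) = -812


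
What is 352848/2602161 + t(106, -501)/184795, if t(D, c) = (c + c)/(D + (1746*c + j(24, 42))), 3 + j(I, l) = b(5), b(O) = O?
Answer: 1056118082438063/7788592141293015 ≈ 0.13560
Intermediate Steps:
j(I, l) = 2 (j(I, l) = -3 + 5 = 2)
t(D, c) = 2*c/(2 + D + 1746*c) (t(D, c) = (c + c)/(D + (1746*c + 2)) = (2*c)/(D + (2 + 1746*c)) = (2*c)/(2 + D + 1746*c) = 2*c/(2 + D + 1746*c))
352848/2602161 + t(106, -501)/184795 = 352848/2602161 + (2*(-501)/(2 + 106 + 1746*(-501)))/184795 = 352848*(1/2602161) + (2*(-501)/(2 + 106 - 874746))*(1/184795) = 117616/867387 + (2*(-501)/(-874638))*(1/184795) = 117616/867387 + (2*(-501)*(-1/874638))*(1/184795) = 117616/867387 + (167/145773)*(1/184795) = 117616/867387 + 167/26938121535 = 1056118082438063/7788592141293015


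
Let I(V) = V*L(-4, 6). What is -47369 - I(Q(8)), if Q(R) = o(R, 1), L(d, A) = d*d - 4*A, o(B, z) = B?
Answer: -47305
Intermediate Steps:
L(d, A) = d**2 - 4*A
Q(R) = R
I(V) = -8*V (I(V) = V*((-4)**2 - 4*6) = V*(16 - 24) = V*(-8) = -8*V)
-47369 - I(Q(8)) = -47369 - (-8)*8 = -47369 - 1*(-64) = -47369 + 64 = -47305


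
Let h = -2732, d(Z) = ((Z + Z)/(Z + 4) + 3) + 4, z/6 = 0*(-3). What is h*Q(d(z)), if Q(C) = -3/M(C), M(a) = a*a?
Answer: 8196/49 ≈ 167.27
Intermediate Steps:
z = 0 (z = 6*(0*(-3)) = 6*0 = 0)
M(a) = a**2
d(Z) = 7 + 2*Z/(4 + Z) (d(Z) = ((2*Z)/(4 + Z) + 3) + 4 = (2*Z/(4 + Z) + 3) + 4 = (3 + 2*Z/(4 + Z)) + 4 = 7 + 2*Z/(4 + Z))
Q(C) = -3/C**2
h*Q(d(z)) = -(-8196)/((28 + 9*0)/(4 + 0))**2 = -(-8196)/((28 + 0)/4)**2 = -(-8196)/((1/4)*28)**2 = -(-8196)/7**2 = -(-8196)/49 = -2732*(-3/49) = 8196/49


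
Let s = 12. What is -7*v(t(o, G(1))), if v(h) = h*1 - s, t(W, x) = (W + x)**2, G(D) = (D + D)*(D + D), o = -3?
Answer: 77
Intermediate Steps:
G(D) = 4*D**2 (G(D) = (2*D)*(2*D) = 4*D**2)
v(h) = -12 + h (v(h) = h*1 - 1*12 = h - 12 = -12 + h)
-7*v(t(o, G(1))) = -7*(-12 + (-3 + 4*1**2)**2) = -7*(-12 + (-3 + 4*1)**2) = -7*(-12 + (-3 + 4)**2) = -7*(-12 + 1**2) = -7*(-12 + 1) = -7*(-11) = 77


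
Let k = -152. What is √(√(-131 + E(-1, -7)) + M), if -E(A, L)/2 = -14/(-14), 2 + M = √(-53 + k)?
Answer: √(-2 + I*√133 + I*√205) ≈ 3.4589 + 3.7368*I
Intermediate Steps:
M = -2 + I*√205 (M = -2 + √(-53 - 152) = -2 + √(-205) = -2 + I*√205 ≈ -2.0 + 14.318*I)
E(A, L) = -2 (E(A, L) = -(-28)/(-14) = -(-28)*(-1)/14 = -2*1 = -2)
√(√(-131 + E(-1, -7)) + M) = √(√(-131 - 2) + (-2 + I*√205)) = √(√(-133) + (-2 + I*√205)) = √(I*√133 + (-2 + I*√205)) = √(-2 + I*√133 + I*√205)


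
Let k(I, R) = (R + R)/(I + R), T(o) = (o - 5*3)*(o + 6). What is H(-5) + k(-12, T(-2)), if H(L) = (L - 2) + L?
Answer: -103/10 ≈ -10.300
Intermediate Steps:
H(L) = -2 + 2*L (H(L) = (-2 + L) + L = -2 + 2*L)
T(o) = (-15 + o)*(6 + o) (T(o) = (o - 15)*(6 + o) = (-15 + o)*(6 + o))
k(I, R) = 2*R/(I + R) (k(I, R) = (2*R)/(I + R) = 2*R/(I + R))
H(-5) + k(-12, T(-2)) = (-2 + 2*(-5)) + 2*(-90 + (-2)² - 9*(-2))/(-12 + (-90 + (-2)² - 9*(-2))) = (-2 - 10) + 2*(-90 + 4 + 18)/(-12 + (-90 + 4 + 18)) = -12 + 2*(-68)/(-12 - 68) = -12 + 2*(-68)/(-80) = -12 + 2*(-68)*(-1/80) = -12 + 17/10 = -103/10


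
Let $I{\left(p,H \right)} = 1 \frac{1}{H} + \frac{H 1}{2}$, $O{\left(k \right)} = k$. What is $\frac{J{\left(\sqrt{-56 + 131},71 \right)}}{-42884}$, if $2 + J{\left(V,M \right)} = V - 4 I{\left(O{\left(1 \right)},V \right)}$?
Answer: $\frac{1}{21442} + \frac{79 \sqrt{3}}{643260} \approx 0.00025935$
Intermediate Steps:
$I{\left(p,H \right)} = \frac{1}{H} + \frac{H}{2}$ ($I{\left(p,H \right)} = \frac{1}{H} + H \frac{1}{2} = \frac{1}{H} + \frac{H}{2}$)
$J{\left(V,M \right)} = -2 - V - \frac{4}{V}$ ($J{\left(V,M \right)} = -2 + \left(V - 4 \left(\frac{1}{V} + \frac{V}{2}\right)\right) = -2 + \left(V - \left(2 V + \frac{4}{V}\right)\right) = -2 - \left(V + \frac{4}{V}\right) = -2 - V - \frac{4}{V}$)
$\frac{J{\left(\sqrt{-56 + 131},71 \right)}}{-42884} = \frac{-2 - \sqrt{-56 + 131} - \frac{4}{\sqrt{-56 + 131}}}{-42884} = \left(-2 - \sqrt{75} - \frac{4}{\sqrt{75}}\right) \left(- \frac{1}{42884}\right) = \left(-2 - 5 \sqrt{3} - \frac{4}{5 \sqrt{3}}\right) \left(- \frac{1}{42884}\right) = \left(-2 - 5 \sqrt{3} - 4 \frac{\sqrt{3}}{15}\right) \left(- \frac{1}{42884}\right) = \left(-2 - 5 \sqrt{3} - \frac{4 \sqrt{3}}{15}\right) \left(- \frac{1}{42884}\right) = \left(-2 - \frac{79 \sqrt{3}}{15}\right) \left(- \frac{1}{42884}\right) = \frac{1}{21442} + \frac{79 \sqrt{3}}{643260}$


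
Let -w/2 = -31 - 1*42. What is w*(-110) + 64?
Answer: -15996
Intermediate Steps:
w = 146 (w = -2*(-31 - 1*42) = -2*(-31 - 42) = -2*(-73) = 146)
w*(-110) + 64 = 146*(-110) + 64 = -16060 + 64 = -15996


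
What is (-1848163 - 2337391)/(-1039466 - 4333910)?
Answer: 2092777/2686688 ≈ 0.77894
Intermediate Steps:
(-1848163 - 2337391)/(-1039466 - 4333910) = -4185554/(-5373376) = -4185554*(-1/5373376) = 2092777/2686688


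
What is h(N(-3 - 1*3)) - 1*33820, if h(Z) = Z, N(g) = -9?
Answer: -33829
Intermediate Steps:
h(N(-3 - 1*3)) - 1*33820 = -9 - 1*33820 = -9 - 33820 = -33829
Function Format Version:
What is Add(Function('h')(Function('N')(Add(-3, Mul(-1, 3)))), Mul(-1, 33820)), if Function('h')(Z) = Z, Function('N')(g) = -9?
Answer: -33829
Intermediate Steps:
Add(Function('h')(Function('N')(Add(-3, Mul(-1, 3)))), Mul(-1, 33820)) = Add(-9, Mul(-1, 33820)) = Add(-9, -33820) = -33829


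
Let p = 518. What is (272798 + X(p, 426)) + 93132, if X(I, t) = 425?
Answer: 366355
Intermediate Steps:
(272798 + X(p, 426)) + 93132 = (272798 + 425) + 93132 = 273223 + 93132 = 366355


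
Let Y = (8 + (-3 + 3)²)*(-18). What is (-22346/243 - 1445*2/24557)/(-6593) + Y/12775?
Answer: 1353906672208/502603569201825 ≈ 0.0026938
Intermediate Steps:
Y = -144 (Y = (8 + 0²)*(-18) = (8 + 0)*(-18) = 8*(-18) = -144)
(-22346/243 - 1445*2/24557)/(-6593) + Y/12775 = (-22346/243 - 1445*2/24557)/(-6593) - 144/12775 = (-22346*1/243 - 2890*1/24557)*(-1/6593) - 144*1/12775 = (-22346/243 - 2890/24557)*(-1/6593) - 144/12775 = -549452992/5967351*(-1/6593) - 144/12775 = 549452992/39342745143 - 144/12775 = 1353906672208/502603569201825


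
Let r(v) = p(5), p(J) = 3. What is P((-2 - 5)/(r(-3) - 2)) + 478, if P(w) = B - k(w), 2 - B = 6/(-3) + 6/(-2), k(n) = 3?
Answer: 482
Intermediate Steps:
r(v) = 3
B = 7 (B = 2 - (6/(-3) + 6/(-2)) = 2 - (6*(-1/3) + 6*(-1/2)) = 2 - (-2 - 3) = 2 - 1*(-5) = 2 + 5 = 7)
P(w) = 4 (P(w) = 7 - 1*3 = 7 - 3 = 4)
P((-2 - 5)/(r(-3) - 2)) + 478 = 4 + 478 = 482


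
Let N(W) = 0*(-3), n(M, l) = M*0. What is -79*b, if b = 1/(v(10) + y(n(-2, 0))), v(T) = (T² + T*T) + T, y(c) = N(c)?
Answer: -79/210 ≈ -0.37619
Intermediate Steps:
n(M, l) = 0
N(W) = 0
y(c) = 0
v(T) = T + 2*T² (v(T) = (T² + T²) + T = 2*T² + T = T + 2*T²)
b = 1/210 (b = 1/(10*(1 + 2*10) + 0) = 1/(10*(1 + 20) + 0) = 1/(10*21 + 0) = 1/(210 + 0) = 1/210 ≈ 0.0047619)
-79*b = -79*1/210 = -79/210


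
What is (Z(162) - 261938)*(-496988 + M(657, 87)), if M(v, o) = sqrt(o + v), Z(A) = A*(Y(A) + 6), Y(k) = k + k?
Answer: 103611064264 - 416956*sqrt(186) ≈ 1.0361e+11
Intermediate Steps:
Y(k) = 2*k
Z(A) = A*(6 + 2*A) (Z(A) = A*(2*A + 6) = A*(6 + 2*A))
(Z(162) - 261938)*(-496988 + M(657, 87)) = (2*162*(3 + 162) - 261938)*(-496988 + sqrt(87 + 657)) = (2*162*165 - 261938)*(-496988 + sqrt(744)) = (53460 - 261938)*(-496988 + 2*sqrt(186)) = -208478*(-496988 + 2*sqrt(186)) = 103611064264 - 416956*sqrt(186)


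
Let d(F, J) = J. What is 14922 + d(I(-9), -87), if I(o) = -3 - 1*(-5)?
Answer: 14835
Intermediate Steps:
I(o) = 2 (I(o) = -3 + 5 = 2)
14922 + d(I(-9), -87) = 14922 - 87 = 14835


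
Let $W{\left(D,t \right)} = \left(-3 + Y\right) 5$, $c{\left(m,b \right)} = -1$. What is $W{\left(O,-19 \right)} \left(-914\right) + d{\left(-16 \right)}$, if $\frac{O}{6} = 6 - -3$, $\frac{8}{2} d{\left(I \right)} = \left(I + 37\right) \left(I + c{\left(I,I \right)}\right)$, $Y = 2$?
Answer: $\frac{17923}{4} \approx 4480.8$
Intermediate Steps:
$d{\left(I \right)} = \frac{\left(-1 + I\right) \left(37 + I\right)}{4}$ ($d{\left(I \right)} = \frac{\left(I + 37\right) \left(I - 1\right)}{4} = \frac{\left(37 + I\right) \left(-1 + I\right)}{4} = \frac{\left(-1 + I\right) \left(37 + I\right)}{4}$)
$O = 54$ ($O = 6 \left(6 - -3\right) = 6 \left(6 + 3\right) = 6 \cdot 9 = 54$)
$W{\left(D,t \right)} = -5$ ($W{\left(D,t \right)} = \left(-3 + 2\right) 5 = \left(-1\right) 5 = -5$)
$W{\left(O,-19 \right)} \left(-914\right) + d{\left(-16 \right)} = \left(-5\right) \left(-914\right) + \left(- \frac{37}{4} + 9 \left(-16\right) + \frac{\left(-16\right)^{2}}{4}\right) = 4570 - \frac{357}{4} = \frac{17923}{4}$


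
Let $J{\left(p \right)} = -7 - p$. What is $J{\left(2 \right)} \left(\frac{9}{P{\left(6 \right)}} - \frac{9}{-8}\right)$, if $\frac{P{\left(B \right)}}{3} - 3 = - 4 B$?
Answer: $- \frac{495}{56} \approx -8.8393$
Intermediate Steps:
$P{\left(B \right)} = 9 - 12 B$ ($P{\left(B \right)} = 9 + 3 \left(- 4 B\right) = 9 - 12 B$)
$J{\left(2 \right)} \left(\frac{9}{P{\left(6 \right)}} - \frac{9}{-8}\right) = \left(-7 - 2\right) \left(\frac{9}{9 - 72} - \frac{9}{-8}\right) = \left(-7 - 2\right) \left(\frac{9}{9 - 72} - - \frac{9}{8}\right) = - 9 \left(\frac{9}{-63} + \frac{9}{8}\right) = - 9 \left(9 \left(- \frac{1}{63}\right) + \frac{9}{8}\right) = - 9 \left(- \frac{1}{7} + \frac{9}{8}\right) = \left(-9\right) \frac{55}{56} = - \frac{495}{56}$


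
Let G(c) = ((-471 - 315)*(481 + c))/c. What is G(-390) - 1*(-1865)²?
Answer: -17390208/5 ≈ -3.4780e+6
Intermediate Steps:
G(c) = (-378066 - 786*c)/c (G(c) = (-786*(481 + c))/c = (-378066 - 786*c)/c)
G(-390) - 1*(-1865)² = (-786 - 378066/(-390)) - 1*(-1865)² = (-786 - 378066*(-1/390)) - 1*3478225 = (-786 + 4847/5) - 3478225 = 917/5 - 3478225 = -17390208/5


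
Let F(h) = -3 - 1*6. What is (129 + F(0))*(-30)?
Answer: -3600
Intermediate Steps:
F(h) = -9 (F(h) = -3 - 6 = -9)
(129 + F(0))*(-30) = (129 - 9)*(-30) = 120*(-30) = -3600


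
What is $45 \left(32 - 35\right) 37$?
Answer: $-4995$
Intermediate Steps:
$45 \left(32 - 35\right) 37 = 45 \left(-3\right) 37 = \left(-135\right) 37 = -4995$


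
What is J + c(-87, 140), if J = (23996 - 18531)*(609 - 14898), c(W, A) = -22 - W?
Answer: -78089320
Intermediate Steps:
J = -78089385 (J = 5465*(-14289) = -78089385)
J + c(-87, 140) = -78089385 + (-22 - 1*(-87)) = -78089385 + (-22 + 87) = -78089385 + 65 = -78089320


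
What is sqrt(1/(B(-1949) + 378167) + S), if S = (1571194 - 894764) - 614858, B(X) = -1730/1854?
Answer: sqrt(1891680778955041579470)/175279972 ≈ 248.14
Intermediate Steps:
B(X) = -865/927 (B(X) = -1730*1/1854 = -865/927)
S = 61572 (S = 676430 - 614858 = 61572)
sqrt(1/(B(-1949) + 378167) + S) = sqrt(1/(-865/927 + 378167) + 61572) = sqrt(1/(350559944/927) + 61572) = sqrt(927/350559944 + 61572) = sqrt(21584676872895/350559944) = sqrt(1891680778955041579470)/175279972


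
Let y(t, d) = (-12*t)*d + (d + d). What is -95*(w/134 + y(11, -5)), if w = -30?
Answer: -4135825/67 ≈ -61729.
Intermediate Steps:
y(t, d) = 2*d - 12*d*t (y(t, d) = -12*d*t + 2*d = 2*d - 12*d*t)
-95*(w/134 + y(11, -5)) = -95*(-30/134 + 2*(-5)*(1 - 6*11)) = -95*(-30*1/134 + 2*(-5)*(1 - 66)) = -95*(-15/67 + 2*(-5)*(-65)) = -95*(-15/67 + 650) = -95*43535/67 = -4135825/67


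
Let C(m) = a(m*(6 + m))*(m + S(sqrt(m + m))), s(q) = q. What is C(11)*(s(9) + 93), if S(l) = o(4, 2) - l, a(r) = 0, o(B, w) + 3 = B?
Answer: 0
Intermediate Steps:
o(B, w) = -3 + B
S(l) = 1 - l (S(l) = (-3 + 4) - l = 1 - l)
C(m) = 0 (C(m) = 0*(m + (1 - sqrt(m + m))) = 0*(m + (1 - sqrt(2*m))) = 0*(m + (1 - sqrt(2)*sqrt(m))) = 0*(1 + m - sqrt(2)*sqrt(m)) = 0)
C(11)*(s(9) + 93) = 0*(9 + 93) = 0*102 = 0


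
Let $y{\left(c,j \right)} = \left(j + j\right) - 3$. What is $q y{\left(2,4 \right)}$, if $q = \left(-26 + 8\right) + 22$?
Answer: $20$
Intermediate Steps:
$y{\left(c,j \right)} = -3 + 2 j$ ($y{\left(c,j \right)} = 2 j - 3 = -3 + 2 j$)
$q = 4$ ($q = -18 + 22 = 4$)
$q y{\left(2,4 \right)} = 4 \left(-3 + 2 \cdot 4\right) = 4 \left(-3 + 8\right) = 4 \cdot 5 = 20$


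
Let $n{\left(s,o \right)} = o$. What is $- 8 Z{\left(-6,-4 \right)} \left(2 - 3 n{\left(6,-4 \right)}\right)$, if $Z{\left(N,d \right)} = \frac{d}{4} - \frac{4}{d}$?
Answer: $0$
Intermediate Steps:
$Z{\left(N,d \right)} = - \frac{4}{d} + \frac{d}{4}$ ($Z{\left(N,d \right)} = d \frac{1}{4} - \frac{4}{d} = \frac{d}{4} - \frac{4}{d} = - \frac{4}{d} + \frac{d}{4}$)
$- 8 Z{\left(-6,-4 \right)} \left(2 - 3 n{\left(6,-4 \right)}\right) = - 8 \left(- \frac{4}{-4} + \frac{1}{4} \left(-4\right)\right) \left(2 - -12\right) = - 8 \left(\left(-4\right) \left(- \frac{1}{4}\right) - 1\right) \left(2 + 12\right) = - 8 \left(1 - 1\right) 14 = \left(-8\right) 0 \cdot 14 = 0 \cdot 14 = 0$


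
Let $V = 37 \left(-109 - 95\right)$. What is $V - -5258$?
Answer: $-2290$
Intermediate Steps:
$V = -7548$ ($V = 37 \left(-204\right) = -7548$)
$V - -5258 = -7548 - -5258 = -7548 + 5258 = -2290$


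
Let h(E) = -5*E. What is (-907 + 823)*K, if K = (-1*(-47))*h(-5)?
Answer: -98700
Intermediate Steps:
K = 1175 (K = (-1*(-47))*(-5*(-5)) = 47*25 = 1175)
(-907 + 823)*K = (-907 + 823)*1175 = -84*1175 = -98700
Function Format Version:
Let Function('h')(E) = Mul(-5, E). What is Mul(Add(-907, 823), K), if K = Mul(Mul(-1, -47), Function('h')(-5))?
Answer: -98700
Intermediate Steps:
K = 1175 (K = Mul(Mul(-1, -47), Mul(-5, -5)) = Mul(47, 25) = 1175)
Mul(Add(-907, 823), K) = Mul(Add(-907, 823), 1175) = Mul(-84, 1175) = -98700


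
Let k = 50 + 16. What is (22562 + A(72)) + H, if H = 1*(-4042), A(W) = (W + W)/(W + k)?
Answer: 425984/23 ≈ 18521.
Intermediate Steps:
k = 66
A(W) = 2*W/(66 + W) (A(W) = (W + W)/(W + 66) = (2*W)/(66 + W) = 2*W/(66 + W))
H = -4042
(22562 + A(72)) + H = (22562 + 2*72/(66 + 72)) - 4042 = (22562 + 2*72/138) - 4042 = (22562 + 2*72*(1/138)) - 4042 = (22562 + 24/23) - 4042 = 518950/23 - 4042 = 425984/23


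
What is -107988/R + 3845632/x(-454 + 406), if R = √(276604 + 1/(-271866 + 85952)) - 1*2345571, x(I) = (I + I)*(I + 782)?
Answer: -20469593462407618862800/375383608126717783773 + 35996*√9560544914409270/340947872957963473 ≈ -54.530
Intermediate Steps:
x(I) = 2*I*(782 + I) (x(I) = (2*I)*(782 + I) = 2*I*(782 + I))
R = -2345571 + √9560544914409270/185914 (R = √(276604 + 1/(-185914)) - 2345571 = √(276604 - 1/185914) - 2345571 = √(51424556055/185914) - 2345571 = √9560544914409270/185914 - 2345571 = -2345571 + √9560544914409270/185914 ≈ -2.3450e+6)
-107988/R + 3845632/x(-454 + 406) = -107988/(-2345571 + √9560544914409270/185914) + 3845632/((2*(-454 + 406)*(782 + (-454 + 406)))) = -107988/(-2345571 + √9560544914409270/185914) + 3845632/((2*(-48)*(782 - 48))) = -107988/(-2345571 + √9560544914409270/185914) + 3845632/((2*(-48)*734)) = -107988/(-2345571 + √9560544914409270/185914) + 3845632/(-70464) = -107988/(-2345571 + √9560544914409270/185914) + 3845632*(-1/70464) = -107988/(-2345571 + √9560544914409270/185914) - 60088/1101 = -60088/1101 - 107988/(-2345571 + √9560544914409270/185914)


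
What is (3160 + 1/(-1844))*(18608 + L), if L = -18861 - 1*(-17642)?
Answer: 101326381171/1844 ≈ 5.4949e+7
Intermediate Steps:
L = -1219 (L = -18861 + 17642 = -1219)
(3160 + 1/(-1844))*(18608 + L) = (3160 + 1/(-1844))*(18608 - 1219) = (3160 - 1/1844)*17389 = (5827039/1844)*17389 = 101326381171/1844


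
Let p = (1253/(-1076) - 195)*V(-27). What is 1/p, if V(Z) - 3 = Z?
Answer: 269/1266438 ≈ 0.00021241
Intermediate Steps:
V(Z) = 3 + Z
p = 1266438/269 (p = (1253/(-1076) - 195)*(3 - 27) = (1253*(-1/1076) - 195)*(-24) = (-1253/1076 - 195)*(-24) = -211073/1076*(-24) = 1266438/269 ≈ 4707.9)
1/p = 1/(1266438/269) = 269/1266438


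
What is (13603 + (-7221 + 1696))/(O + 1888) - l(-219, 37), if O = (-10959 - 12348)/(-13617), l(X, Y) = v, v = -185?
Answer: 13642733/72079 ≈ 189.27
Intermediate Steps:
l(X, Y) = -185
O = 457/267 (O = -23307*(-1/13617) = 457/267 ≈ 1.7116)
(13603 + (-7221 + 1696))/(O + 1888) - l(-219, 37) = (13603 + (-7221 + 1696))/(457/267 + 1888) - 1*(-185) = (13603 - 5525)/(504553/267) + 185 = 8078*(267/504553) + 185 = 308118/72079 + 185 = 13642733/72079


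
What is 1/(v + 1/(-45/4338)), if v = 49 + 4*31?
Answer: 5/383 ≈ 0.013055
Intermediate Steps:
v = 173 (v = 49 + 124 = 173)
1/(v + 1/(-45/4338)) = 1/(173 + 1/(-45/4338)) = 1/(173 + 1/(-45*1/4338)) = 1/(173 + 1/(-5/482)) = 1/(173 - 482/5) = 1/(383/5) = 5/383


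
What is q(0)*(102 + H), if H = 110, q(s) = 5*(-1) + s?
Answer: -1060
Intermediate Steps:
q(s) = -5 + s
q(0)*(102 + H) = (-5 + 0)*(102 + 110) = -5*212 = -1060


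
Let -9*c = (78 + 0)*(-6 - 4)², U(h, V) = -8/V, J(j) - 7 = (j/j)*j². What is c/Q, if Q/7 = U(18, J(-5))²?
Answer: -41600/21 ≈ -1981.0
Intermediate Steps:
J(j) = 7 + j² (J(j) = 7 + (j/j)*j² = 7 + 1*j² = 7 + j²)
c = -2600/3 (c = -(78 + 0)*(-6 - 4)²/9 = -26*(-10)²/3 = -26*100/3 = -⅑*7800 = -2600/3 ≈ -866.67)
Q = 7/16 (Q = 7*(-8/(7 + (-5)²))² = 7*(-8/(7 + 25))² = 7*(-8/32)² = 7*(-8*1/32)² = 7*(-¼)² = 7*(1/16) = 7/16 ≈ 0.43750)
c/Q = -2600/(3*7/16) = -2600/3*16/7 = -41600/21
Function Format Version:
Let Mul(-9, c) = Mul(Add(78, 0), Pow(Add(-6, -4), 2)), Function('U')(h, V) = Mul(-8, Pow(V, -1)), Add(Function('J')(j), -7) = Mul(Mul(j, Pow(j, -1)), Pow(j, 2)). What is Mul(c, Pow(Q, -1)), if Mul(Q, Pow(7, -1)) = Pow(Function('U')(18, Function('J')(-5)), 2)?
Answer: Rational(-41600, 21) ≈ -1981.0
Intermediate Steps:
Function('J')(j) = Add(7, Pow(j, 2)) (Function('J')(j) = Add(7, Mul(Mul(j, Pow(j, -1)), Pow(j, 2))) = Add(7, Mul(1, Pow(j, 2))) = Add(7, Pow(j, 2)))
c = Rational(-2600, 3) (c = Mul(Rational(-1, 9), Mul(Add(78, 0), Pow(Add(-6, -4), 2))) = Mul(Rational(-1, 9), Mul(78, Pow(-10, 2))) = Mul(Rational(-1, 9), Mul(78, 100)) = Mul(Rational(-1, 9), 7800) = Rational(-2600, 3) ≈ -866.67)
Q = Rational(7, 16) (Q = Mul(7, Pow(Mul(-8, Pow(Add(7, Pow(-5, 2)), -1)), 2)) = Mul(7, Pow(Mul(-8, Pow(Add(7, 25), -1)), 2)) = Mul(7, Pow(Mul(-8, Pow(32, -1)), 2)) = Mul(7, Pow(Mul(-8, Rational(1, 32)), 2)) = Mul(7, Pow(Rational(-1, 4), 2)) = Mul(7, Rational(1, 16)) = Rational(7, 16) ≈ 0.43750)
Mul(c, Pow(Q, -1)) = Mul(Rational(-2600, 3), Pow(Rational(7, 16), -1)) = Mul(Rational(-2600, 3), Rational(16, 7)) = Rational(-41600, 21)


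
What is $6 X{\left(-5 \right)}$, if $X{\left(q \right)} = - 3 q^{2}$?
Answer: $-450$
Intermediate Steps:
$6 X{\left(-5 \right)} = 6 \left(- 3 \left(-5\right)^{2}\right) = 6 \left(\left(-3\right) 25\right) = 6 \left(-75\right) = -450$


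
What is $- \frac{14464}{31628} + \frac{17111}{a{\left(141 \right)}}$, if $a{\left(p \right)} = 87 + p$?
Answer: $\frac{134472229}{1802796} \approx 74.591$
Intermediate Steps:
$- \frac{14464}{31628} + \frac{17111}{a{\left(141 \right)}} = - \frac{14464}{31628} + \frac{17111}{87 + 141} = \left(-14464\right) \frac{1}{31628} + \frac{17111}{228} = - \frac{3616}{7907} + 17111 \cdot \frac{1}{228} = - \frac{3616}{7907} + \frac{17111}{228} = \frac{134472229}{1802796}$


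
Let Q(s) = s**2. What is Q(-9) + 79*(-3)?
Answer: -156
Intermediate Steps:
Q(-9) + 79*(-3) = (-9)**2 + 79*(-3) = 81 - 237 = -156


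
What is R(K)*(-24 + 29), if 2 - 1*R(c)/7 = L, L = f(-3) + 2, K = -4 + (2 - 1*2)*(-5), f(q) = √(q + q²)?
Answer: -35*√6 ≈ -85.732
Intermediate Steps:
K = -4 (K = -4 + (2 - 2)*(-5) = -4 + 0*(-5) = -4 + 0 = -4)
L = 2 + √6 (L = √(-3*(1 - 3)) + 2 = √(-3*(-2)) + 2 = √6 + 2 = 2 + √6 ≈ 4.4495)
R(c) = -7*√6 (R(c) = 14 - 7*(2 + √6) = 14 + (-14 - 7*√6) = -7*√6)
R(K)*(-24 + 29) = (-7*√6)*(-24 + 29) = -7*√6*5 = -35*√6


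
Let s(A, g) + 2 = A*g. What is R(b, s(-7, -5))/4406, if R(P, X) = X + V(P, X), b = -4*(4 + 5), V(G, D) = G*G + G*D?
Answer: 141/4406 ≈ 0.032002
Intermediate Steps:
V(G, D) = G² + D*G
s(A, g) = -2 + A*g
b = -36 (b = -4*9 = -36)
R(P, X) = X + P*(P + X) (R(P, X) = X + P*(X + P) = X + P*(P + X))
R(b, s(-7, -5))/4406 = ((-2 - 7*(-5)) - 36*(-36 + (-2 - 7*(-5))))/4406 = ((-2 + 35) - 36*(-36 + (-2 + 35)))*(1/4406) = (33 - 36*(-36 + 33))*(1/4406) = (33 - 36*(-3))*(1/4406) = (33 + 108)*(1/4406) = 141*(1/4406) = 141/4406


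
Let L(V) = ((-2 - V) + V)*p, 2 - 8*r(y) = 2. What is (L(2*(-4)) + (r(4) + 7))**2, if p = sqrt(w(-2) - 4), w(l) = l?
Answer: 25 - 28*I*sqrt(6) ≈ 25.0 - 68.586*I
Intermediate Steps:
r(y) = 0 (r(y) = 1/4 - 1/8*2 = 1/4 - 1/4 = 0)
p = I*sqrt(6) (p = sqrt(-2 - 4) = sqrt(-6) = I*sqrt(6) ≈ 2.4495*I)
L(V) = -2*I*sqrt(6) (L(V) = ((-2 - V) + V)*(I*sqrt(6)) = -2*I*sqrt(6))
(L(2*(-4)) + (r(4) + 7))**2 = (-2*I*sqrt(6) + (0 + 7))**2 = (-2*I*sqrt(6) + 7)**2 = (7 - 2*I*sqrt(6))**2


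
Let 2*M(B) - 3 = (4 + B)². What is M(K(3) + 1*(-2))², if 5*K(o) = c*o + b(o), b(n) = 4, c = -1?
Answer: 9604/625 ≈ 15.366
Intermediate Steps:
K(o) = ⅘ - o/5 (K(o) = (-o + 4)/5 = (4 - o)/5 = ⅘ - o/5)
M(B) = 3/2 + (4 + B)²/2
M(K(3) + 1*(-2))² = (3/2 + (4 + ((⅘ - ⅕*3) + 1*(-2)))²/2)² = (3/2 + (4 + ((⅘ - ⅗) - 2))²/2)² = (3/2 + (4 + (⅕ - 2))²/2)² = (3/2 + (4 - 9/5)²/2)² = (3/2 + (11/5)²/2)² = (3/2 + (½)*(121/25))² = (3/2 + 121/50)² = (98/25)² = 9604/625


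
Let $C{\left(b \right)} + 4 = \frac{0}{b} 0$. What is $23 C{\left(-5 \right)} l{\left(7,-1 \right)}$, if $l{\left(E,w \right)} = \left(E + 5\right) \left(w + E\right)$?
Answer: $-6624$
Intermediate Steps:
$l{\left(E,w \right)} = \left(5 + E\right) \left(E + w\right)$
$C{\left(b \right)} = -4$ ($C{\left(b \right)} = -4 + \frac{0}{b} 0 = -4 + 0 \cdot 0 = -4 + 0 = -4$)
$23 C{\left(-5 \right)} l{\left(7,-1 \right)} = 23 \left(-4\right) \left(7^{2} + 5 \cdot 7 + 5 \left(-1\right) + 7 \left(-1\right)\right) = - 92 \left(49 + 35 - 5 - 7\right) = \left(-92\right) 72 = -6624$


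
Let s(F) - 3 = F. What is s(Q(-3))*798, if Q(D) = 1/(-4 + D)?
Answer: 2280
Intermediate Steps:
s(F) = 3 + F
s(Q(-3))*798 = (3 + 1/(-4 - 3))*798 = (3 + 1/(-7))*798 = (3 - ⅐)*798 = (20/7)*798 = 2280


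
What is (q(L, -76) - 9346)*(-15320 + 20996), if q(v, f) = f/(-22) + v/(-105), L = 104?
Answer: -1856186848/35 ≈ -5.3034e+7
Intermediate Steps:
q(v, f) = -f/22 - v/105 (q(v, f) = f*(-1/22) + v*(-1/105) = -f/22 - v/105)
(q(L, -76) - 9346)*(-15320 + 20996) = ((-1/22*(-76) - 1/105*104) - 9346)*(-15320 + 20996) = ((38/11 - 104/105) - 9346)*5676 = (2846/1155 - 9346)*5676 = -10791784/1155*5676 = -1856186848/35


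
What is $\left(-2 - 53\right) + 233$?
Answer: $178$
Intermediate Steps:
$\left(-2 - 53\right) + 233 = -55 + 233 = 178$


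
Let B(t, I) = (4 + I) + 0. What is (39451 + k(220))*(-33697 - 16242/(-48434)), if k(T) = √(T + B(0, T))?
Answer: -32193283481728/24217 - 1632064256*√111/24217 ≈ -1.3301e+9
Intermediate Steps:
B(t, I) = 4 + I
k(T) = √(4 + 2*T) (k(T) = √(T + (4 + T)) = √(4 + 2*T))
(39451 + k(220))*(-33697 - 16242/(-48434)) = (39451 + √(4 + 2*220))*(-33697 - 16242/(-48434)) = (39451 + √(4 + 440))*(-33697 - 16242*(-1/48434)) = (39451 + √444)*(-33697 + 8121/24217) = (39451 + 2*√111)*(-816032128/24217) = -32193283481728/24217 - 1632064256*√111/24217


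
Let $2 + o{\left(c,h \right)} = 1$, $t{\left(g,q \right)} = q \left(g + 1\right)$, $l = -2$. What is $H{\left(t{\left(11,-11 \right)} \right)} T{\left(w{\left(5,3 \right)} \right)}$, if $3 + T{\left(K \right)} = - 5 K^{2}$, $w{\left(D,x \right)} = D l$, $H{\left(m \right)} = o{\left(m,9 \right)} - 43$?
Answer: $22132$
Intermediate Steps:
$t{\left(g,q \right)} = q \left(1 + g\right)$
$o{\left(c,h \right)} = -1$ ($o{\left(c,h \right)} = -2 + 1 = -1$)
$H{\left(m \right)} = -44$ ($H{\left(m \right)} = -1 - 43 = -44$)
$w{\left(D,x \right)} = - 2 D$ ($w{\left(D,x \right)} = D \left(-2\right) = - 2 D$)
$T{\left(K \right)} = -3 - 5 K^{2}$
$H{\left(t{\left(11,-11 \right)} \right)} T{\left(w{\left(5,3 \right)} \right)} = - 44 \left(-3 - 5 \left(\left(-2\right) 5\right)^{2}\right) = - 44 \left(-3 - 5 \left(-10\right)^{2}\right) = - 44 \left(-3 - 500\right) = \left(-44\right) \left(-503\right) = 22132$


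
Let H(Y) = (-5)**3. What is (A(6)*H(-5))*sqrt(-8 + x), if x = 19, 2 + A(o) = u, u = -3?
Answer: 625*sqrt(11) ≈ 2072.9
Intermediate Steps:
H(Y) = -125
A(o) = -5 (A(o) = -2 - 3 = -5)
(A(6)*H(-5))*sqrt(-8 + x) = (-5*(-125))*sqrt(-8 + 19) = 625*sqrt(11)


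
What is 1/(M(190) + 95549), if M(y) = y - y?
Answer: 1/95549 ≈ 1.0466e-5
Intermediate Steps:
M(y) = 0
1/(M(190) + 95549) = 1/(0 + 95549) = 1/95549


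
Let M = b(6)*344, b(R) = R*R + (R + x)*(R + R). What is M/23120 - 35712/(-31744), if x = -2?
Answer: 27453/11560 ≈ 2.3748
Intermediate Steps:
b(R) = R**2 + 2*R*(-2 + R) (b(R) = R*R + (R - 2)*(R + R) = R**2 + (-2 + R)*(2*R) = R**2 + 2*R*(-2 + R))
M = 28896 (M = (6*(-4 + 3*6))*344 = (6*(-4 + 18))*344 = (6*14)*344 = 84*344 = 28896)
M/23120 - 35712/(-31744) = 28896/23120 - 35712/(-31744) = 28896*(1/23120) - 35712*(-1/31744) = 1806/1445 + 9/8 = 27453/11560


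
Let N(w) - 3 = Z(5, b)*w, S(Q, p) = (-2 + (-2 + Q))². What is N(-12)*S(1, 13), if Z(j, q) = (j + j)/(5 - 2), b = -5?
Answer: -333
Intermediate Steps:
Z(j, q) = 2*j/3 (Z(j, q) = (2*j)/3 = (2*j)*(⅓) = 2*j/3)
S(Q, p) = (-4 + Q)²
N(w) = 3 + 10*w/3 (N(w) = 3 + ((⅔)*5)*w = 3 + 10*w/3)
N(-12)*S(1, 13) = (3 + (10/3)*(-12))*(-4 + 1)² = (3 - 40)*(-3)² = -37*9 = -333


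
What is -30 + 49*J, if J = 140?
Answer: 6830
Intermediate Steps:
-30 + 49*J = -30 + 49*140 = -30 + 6860 = 6830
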